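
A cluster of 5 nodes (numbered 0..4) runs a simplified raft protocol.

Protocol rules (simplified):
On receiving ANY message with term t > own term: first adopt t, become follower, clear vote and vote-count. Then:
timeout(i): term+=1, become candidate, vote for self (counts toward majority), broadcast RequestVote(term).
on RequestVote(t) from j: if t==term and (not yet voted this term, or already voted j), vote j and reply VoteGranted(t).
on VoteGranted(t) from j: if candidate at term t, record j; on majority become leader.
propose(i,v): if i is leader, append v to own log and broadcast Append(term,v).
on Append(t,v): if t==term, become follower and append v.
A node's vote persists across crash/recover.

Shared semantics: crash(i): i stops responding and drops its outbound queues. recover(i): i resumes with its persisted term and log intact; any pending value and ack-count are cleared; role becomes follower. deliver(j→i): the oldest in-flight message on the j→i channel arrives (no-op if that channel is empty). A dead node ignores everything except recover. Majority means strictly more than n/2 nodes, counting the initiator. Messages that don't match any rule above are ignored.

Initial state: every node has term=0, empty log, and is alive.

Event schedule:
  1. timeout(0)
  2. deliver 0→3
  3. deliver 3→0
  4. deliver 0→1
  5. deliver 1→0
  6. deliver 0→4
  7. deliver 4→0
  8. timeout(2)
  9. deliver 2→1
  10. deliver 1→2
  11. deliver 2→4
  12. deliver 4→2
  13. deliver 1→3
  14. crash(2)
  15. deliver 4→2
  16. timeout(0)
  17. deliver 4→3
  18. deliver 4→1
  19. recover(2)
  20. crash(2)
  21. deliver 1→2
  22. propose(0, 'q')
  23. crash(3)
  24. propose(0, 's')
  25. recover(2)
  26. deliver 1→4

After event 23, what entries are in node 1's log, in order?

empty

e1 timeout(0): 0[cand,t=1,-]
e2 deliver 0→3: 3[foll,t=1,-]
e3 deliver 3→0: ·
e4 deliver 0→1: 1[foll,t=1,-]
e5 deliver 1→0: 0[lead,t=1,-]
e6 deliver 0→4: 4[foll,t=1,-]
e7 deliver 4→0: ·
e8 timeout(2): 2[cand,t=1,-]
e9 deliver 2→1: ·
e10 deliver 1→2: ·
e11 deliver 2→4: ·
e12 deliver 4→2: ·
e13 deliver 1→3: ·
e14 crash(2): 2[✗cand,t=1,-]
e15 deliver 4→2: ·
e16 timeout(0): 0[cand,t=2,-]
e17 deliver 4→3: ·
e18 deliver 4→1: ·
e19 recover(2): 2[foll,t=1,-]
e20 crash(2): 2[✗foll,t=1,-]
e21 deliver 1→2: ·
e22 propose(0,'q'): ·
e23 crash(3): 3[✗foll,t=1,-]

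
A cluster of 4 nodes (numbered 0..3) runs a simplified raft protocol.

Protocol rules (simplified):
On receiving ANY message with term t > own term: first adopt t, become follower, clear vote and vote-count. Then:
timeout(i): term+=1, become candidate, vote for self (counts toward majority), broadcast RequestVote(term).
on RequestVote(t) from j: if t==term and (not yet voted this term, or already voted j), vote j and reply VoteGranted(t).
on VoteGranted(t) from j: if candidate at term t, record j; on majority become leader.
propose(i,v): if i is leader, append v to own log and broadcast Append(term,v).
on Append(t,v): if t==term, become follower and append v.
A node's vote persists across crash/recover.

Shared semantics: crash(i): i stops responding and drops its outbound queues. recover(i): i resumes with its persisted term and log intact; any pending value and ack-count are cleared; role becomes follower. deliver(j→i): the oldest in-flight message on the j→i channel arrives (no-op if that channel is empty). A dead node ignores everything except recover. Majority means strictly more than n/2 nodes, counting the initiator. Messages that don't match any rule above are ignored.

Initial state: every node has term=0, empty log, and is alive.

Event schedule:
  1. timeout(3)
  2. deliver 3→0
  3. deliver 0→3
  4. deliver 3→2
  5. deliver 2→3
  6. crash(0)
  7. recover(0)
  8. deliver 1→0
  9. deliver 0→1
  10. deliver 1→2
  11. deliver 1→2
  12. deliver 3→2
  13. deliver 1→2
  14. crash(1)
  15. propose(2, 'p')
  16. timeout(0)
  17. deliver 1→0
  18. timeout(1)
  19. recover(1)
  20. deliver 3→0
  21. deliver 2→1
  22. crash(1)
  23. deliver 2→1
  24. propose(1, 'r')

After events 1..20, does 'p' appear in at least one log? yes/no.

no

e1 timeout(3): 3[cand,t=1,-]
e2 deliver 3→0: 0[foll,t=1,-]
e3 deliver 0→3: ·
e4 deliver 3→2: 2[foll,t=1,-]
e5 deliver 2→3: 3[lead,t=1,-]
e6 crash(0): 0[✗foll,t=1,-]
e7 recover(0): 0[foll,t=1,-]
e8 deliver 1→0: ·
e9 deliver 0→1: ·
e10 deliver 1→2: ·
e11 deliver 1→2: ·
e12 deliver 3→2: ·
e13 deliver 1→2: ·
e14 crash(1): 1[✗foll,t=0,-]
e15 propose(2,'p'): ·
e16 timeout(0): 0[cand,t=2,-]
e17 deliver 1→0: ·
e18 timeout(1): ·
e19 recover(1): 1[foll,t=0,-]
e20 deliver 3→0: ·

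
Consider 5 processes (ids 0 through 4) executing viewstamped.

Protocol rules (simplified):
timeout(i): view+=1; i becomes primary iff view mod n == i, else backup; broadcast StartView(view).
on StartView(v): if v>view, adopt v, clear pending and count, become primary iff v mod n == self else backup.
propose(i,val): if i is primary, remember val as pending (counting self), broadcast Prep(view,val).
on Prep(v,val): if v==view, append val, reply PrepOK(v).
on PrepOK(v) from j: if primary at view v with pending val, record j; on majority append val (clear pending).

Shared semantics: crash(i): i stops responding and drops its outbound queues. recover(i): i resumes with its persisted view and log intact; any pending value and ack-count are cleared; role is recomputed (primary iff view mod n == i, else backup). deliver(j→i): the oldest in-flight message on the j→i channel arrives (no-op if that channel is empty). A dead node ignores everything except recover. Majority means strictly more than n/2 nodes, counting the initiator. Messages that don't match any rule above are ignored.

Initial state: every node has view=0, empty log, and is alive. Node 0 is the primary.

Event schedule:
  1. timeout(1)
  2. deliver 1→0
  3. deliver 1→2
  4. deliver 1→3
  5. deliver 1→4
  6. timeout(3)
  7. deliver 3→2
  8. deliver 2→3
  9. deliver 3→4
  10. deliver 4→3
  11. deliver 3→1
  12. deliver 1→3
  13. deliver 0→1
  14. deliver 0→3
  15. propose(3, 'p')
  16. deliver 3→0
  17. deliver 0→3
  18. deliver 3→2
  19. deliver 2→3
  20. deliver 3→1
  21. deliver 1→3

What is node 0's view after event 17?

2

[1] timeout(1) → N1(prim v1 [-])
[2] deliver 1→0 → N0(back v1 [-])
[3] deliver 1→2 → N2(back v1 [-])
[4] deliver 1→3 → N3(back v1 [-])
[5] deliver 1→4 → N4(back v1 [-])
[6] timeout(3) → N3(back v2 [-])
[7] deliver 3→2 → N2(prim v2 [-])
[8] deliver 2→3 → ∅
[9] deliver 3→4 → N4(back v2 [-])
[10] deliver 4→3 → ∅
[11] deliver 3→1 → N1(back v2 [-])
[12] deliver 1→3 → ∅
[13] deliver 0→1 → ∅
[14] deliver 0→3 → ∅
[15] propose(3,'p') → ∅
[16] deliver 3→0 → N0(back v2 [-])
[17] deliver 0→3 → ∅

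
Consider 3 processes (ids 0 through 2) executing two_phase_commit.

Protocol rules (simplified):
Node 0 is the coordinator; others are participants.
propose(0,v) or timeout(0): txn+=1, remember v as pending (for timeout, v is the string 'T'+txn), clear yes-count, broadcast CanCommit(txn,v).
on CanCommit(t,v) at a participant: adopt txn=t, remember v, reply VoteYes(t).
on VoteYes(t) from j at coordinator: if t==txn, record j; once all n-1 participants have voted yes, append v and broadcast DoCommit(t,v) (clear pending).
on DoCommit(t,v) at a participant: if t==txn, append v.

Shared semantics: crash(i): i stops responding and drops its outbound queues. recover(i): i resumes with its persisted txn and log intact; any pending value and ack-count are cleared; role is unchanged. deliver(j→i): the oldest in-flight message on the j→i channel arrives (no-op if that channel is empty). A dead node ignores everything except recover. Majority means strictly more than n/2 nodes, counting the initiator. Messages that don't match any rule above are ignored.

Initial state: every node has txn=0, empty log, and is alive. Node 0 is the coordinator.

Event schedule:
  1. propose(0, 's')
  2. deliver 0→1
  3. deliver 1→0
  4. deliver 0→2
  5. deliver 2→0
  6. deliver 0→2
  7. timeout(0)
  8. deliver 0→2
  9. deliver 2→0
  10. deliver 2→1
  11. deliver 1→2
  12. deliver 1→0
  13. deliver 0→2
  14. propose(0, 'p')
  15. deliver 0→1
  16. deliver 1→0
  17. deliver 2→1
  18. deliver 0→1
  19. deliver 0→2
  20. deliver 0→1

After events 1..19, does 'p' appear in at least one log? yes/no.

no

[1] propose(0,'s') → N0(coor t1 [-])
[2] deliver 0→1 → N1(part t1 [-])
[3] deliver 1→0 → ∅
[4] deliver 0→2 → N2(part t1 [-])
[5] deliver 2→0 → N0(coor t1 [s])
[6] deliver 0→2 → N2(part t1 [s])
[7] timeout(0) → N0(coor t2 [s])
[8] deliver 0→2 → N2(part t2 [s])
[9] deliver 2→0 → ∅
[10] deliver 2→1 → ∅
[11] deliver 1→2 → ∅
[12] deliver 1→0 → ∅
[13] deliver 0→2 → ∅
[14] propose(0,'p') → N0(coor t3 [s])
[15] deliver 0→1 → N1(part t1 [s])
[16] deliver 1→0 → ∅
[17] deliver 2→1 → ∅
[18] deliver 0→1 → N1(part t2 [s])
[19] deliver 0→2 → N2(part t3 [s])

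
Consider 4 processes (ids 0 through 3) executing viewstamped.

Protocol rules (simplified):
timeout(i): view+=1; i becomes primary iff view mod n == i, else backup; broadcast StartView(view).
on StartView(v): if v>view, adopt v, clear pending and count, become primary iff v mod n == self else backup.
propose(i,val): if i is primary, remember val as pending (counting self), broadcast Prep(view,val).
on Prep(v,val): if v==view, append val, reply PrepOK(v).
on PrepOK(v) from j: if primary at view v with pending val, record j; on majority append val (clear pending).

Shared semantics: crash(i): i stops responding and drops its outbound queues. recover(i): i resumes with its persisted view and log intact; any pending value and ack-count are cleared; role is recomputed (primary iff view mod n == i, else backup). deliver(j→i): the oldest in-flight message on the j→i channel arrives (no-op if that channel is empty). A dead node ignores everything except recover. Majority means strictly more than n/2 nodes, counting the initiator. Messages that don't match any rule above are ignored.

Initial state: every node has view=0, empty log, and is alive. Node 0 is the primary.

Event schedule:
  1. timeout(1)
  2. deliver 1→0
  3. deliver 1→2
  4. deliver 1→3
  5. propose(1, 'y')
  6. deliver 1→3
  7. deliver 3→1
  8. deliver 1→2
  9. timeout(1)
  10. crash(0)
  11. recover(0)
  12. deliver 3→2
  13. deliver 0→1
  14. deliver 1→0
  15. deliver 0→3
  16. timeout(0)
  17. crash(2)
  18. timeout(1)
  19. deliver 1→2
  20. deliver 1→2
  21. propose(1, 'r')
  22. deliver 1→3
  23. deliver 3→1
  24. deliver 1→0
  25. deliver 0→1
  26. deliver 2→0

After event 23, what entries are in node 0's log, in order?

after 1 — timeout(1): n1:prim/v1/[-]
after 2 — deliver 1→0: n0:back/v1/[-]
after 3 — deliver 1→2: n2:back/v1/[-]
after 4 — deliver 1→3: n3:back/v1/[-]
after 5 — propose(1,'y'): ·
after 6 — deliver 1→3: n3:back/v1/[y]
after 7 — deliver 3→1: ·
after 8 — deliver 1→2: n2:back/v1/[y]
after 9 — timeout(1): n1:back/v2/[-]
after 10 — crash(0): n0:✗back/v1/[-]
after 11 — recover(0): n0:back/v1/[-]
after 12 — deliver 3→2: ·
after 13 — deliver 0→1: ·
after 14 — deliver 1→0: n0:back/v1/[y]
after 15 — deliver 0→3: ·
after 16 — timeout(0): n0:back/v2/[y]
after 17 — crash(2): n2:✗back/v1/[y]
after 18 — timeout(1): n1:back/v3/[-]
after 19 — deliver 1→2: ·
after 20 — deliver 1→2: ·
after 21 — propose(1,'r'): ·
after 22 — deliver 1→3: n3:back/v2/[y]
after 23 — deliver 3→1: ·

y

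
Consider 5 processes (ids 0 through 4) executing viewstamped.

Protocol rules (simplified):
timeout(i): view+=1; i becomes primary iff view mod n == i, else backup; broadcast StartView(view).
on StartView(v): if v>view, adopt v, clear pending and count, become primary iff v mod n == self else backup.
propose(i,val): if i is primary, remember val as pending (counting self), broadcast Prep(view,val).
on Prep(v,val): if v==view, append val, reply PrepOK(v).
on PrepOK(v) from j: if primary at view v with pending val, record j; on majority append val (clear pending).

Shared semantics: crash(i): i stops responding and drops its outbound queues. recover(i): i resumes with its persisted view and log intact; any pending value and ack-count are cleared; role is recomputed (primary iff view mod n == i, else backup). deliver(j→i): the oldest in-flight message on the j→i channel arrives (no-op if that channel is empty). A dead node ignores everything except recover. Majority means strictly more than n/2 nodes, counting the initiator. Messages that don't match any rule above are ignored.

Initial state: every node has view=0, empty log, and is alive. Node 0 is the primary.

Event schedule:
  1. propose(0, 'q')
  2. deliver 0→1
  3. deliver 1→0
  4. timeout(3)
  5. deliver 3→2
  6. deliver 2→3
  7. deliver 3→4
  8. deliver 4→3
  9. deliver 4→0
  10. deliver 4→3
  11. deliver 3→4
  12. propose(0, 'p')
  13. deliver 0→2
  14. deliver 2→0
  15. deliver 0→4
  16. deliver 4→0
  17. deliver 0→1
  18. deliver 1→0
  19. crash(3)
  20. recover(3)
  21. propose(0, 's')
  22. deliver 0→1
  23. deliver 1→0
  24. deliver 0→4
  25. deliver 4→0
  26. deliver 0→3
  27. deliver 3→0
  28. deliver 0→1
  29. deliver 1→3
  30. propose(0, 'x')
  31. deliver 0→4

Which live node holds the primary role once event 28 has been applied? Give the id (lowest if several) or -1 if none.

0

[1] propose(0,'q') → ∅
[2] deliver 0→1 → N1(back v0 [q])
[3] deliver 1→0 → ∅
[4] timeout(3) → N3(back v1 [-])
[5] deliver 3→2 → N2(back v1 [-])
[6] deliver 2→3 → ∅
[7] deliver 3→4 → N4(back v1 [-])
[8] deliver 4→3 → ∅
[9] deliver 4→0 → ∅
[10] deliver 4→3 → ∅
[11] deliver 3→4 → ∅
[12] propose(0,'p') → ∅
[13] deliver 0→2 → ∅
[14] deliver 2→0 → ∅
[15] deliver 0→4 → ∅
[16] deliver 4→0 → ∅
[17] deliver 0→1 → N1(back v0 [q,p])
[18] deliver 1→0 → ∅
[19] crash(3) → N3(✗back v1 [-])
[20] recover(3) → N3(back v1 [-])
[21] propose(0,'s') → ∅
[22] deliver 0→1 → N1(back v0 [q,p,s])
[23] deliver 1→0 → ∅
[24] deliver 0→4 → ∅
[25] deliver 4→0 → ∅
[26] deliver 0→3 → ∅
[27] deliver 3→0 → ∅
[28] deliver 0→1 → ∅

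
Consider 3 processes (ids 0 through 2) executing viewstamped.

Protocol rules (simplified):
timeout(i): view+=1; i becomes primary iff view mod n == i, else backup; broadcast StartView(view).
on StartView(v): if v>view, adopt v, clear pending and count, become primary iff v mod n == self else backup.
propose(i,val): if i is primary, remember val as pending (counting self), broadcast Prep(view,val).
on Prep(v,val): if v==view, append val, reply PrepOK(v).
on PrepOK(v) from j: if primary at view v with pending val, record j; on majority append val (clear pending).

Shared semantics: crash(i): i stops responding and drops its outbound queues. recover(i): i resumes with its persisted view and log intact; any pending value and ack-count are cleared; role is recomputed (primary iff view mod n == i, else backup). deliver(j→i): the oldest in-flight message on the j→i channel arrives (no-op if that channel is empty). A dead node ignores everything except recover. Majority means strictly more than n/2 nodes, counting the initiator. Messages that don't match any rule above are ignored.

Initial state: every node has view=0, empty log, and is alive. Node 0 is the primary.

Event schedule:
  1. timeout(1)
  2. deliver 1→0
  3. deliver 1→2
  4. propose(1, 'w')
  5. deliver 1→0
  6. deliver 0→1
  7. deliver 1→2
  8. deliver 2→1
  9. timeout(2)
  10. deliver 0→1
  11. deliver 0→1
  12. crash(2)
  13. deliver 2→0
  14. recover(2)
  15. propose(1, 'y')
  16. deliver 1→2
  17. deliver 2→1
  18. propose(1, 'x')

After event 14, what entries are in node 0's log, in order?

w

[1] timeout(1) → N1(prim v1 [-])
[2] deliver 1→0 → N0(back v1 [-])
[3] deliver 1→2 → N2(back v1 [-])
[4] propose(1,'w') → ∅
[5] deliver 1→0 → N0(back v1 [w])
[6] deliver 0→1 → N1(prim v1 [w])
[7] deliver 1→2 → N2(back v1 [w])
[8] deliver 2→1 → ∅
[9] timeout(2) → N2(prim v2 [w])
[10] deliver 0→1 → ∅
[11] deliver 0→1 → ∅
[12] crash(2) → N2(✗prim v2 [w])
[13] deliver 2→0 → ∅
[14] recover(2) → N2(prim v2 [w])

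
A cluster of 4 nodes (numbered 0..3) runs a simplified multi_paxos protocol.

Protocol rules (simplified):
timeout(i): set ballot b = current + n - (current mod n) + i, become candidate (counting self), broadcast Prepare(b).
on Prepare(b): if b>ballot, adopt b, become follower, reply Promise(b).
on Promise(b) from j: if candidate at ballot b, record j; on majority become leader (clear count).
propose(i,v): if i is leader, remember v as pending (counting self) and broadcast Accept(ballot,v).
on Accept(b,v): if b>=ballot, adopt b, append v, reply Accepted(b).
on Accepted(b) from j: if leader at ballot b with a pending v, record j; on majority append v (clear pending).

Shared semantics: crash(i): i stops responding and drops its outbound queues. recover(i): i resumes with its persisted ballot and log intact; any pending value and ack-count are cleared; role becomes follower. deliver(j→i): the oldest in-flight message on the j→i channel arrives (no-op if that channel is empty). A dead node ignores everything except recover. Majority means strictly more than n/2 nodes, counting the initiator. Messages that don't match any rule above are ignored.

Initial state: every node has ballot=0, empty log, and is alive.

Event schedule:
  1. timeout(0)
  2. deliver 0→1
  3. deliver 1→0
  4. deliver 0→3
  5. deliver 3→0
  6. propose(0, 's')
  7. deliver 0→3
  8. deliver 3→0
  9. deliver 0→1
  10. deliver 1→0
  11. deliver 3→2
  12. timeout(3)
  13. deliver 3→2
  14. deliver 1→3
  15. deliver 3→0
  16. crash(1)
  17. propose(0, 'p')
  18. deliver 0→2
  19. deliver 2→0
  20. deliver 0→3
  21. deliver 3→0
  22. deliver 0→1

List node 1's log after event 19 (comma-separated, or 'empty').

e1 timeout(0): 0[cand,b=4,-]
e2 deliver 0→1: 1[foll,b=4,-]
e3 deliver 1→0: ·
e4 deliver 0→3: 3[foll,b=4,-]
e5 deliver 3→0: 0[lead,b=4,-]
e6 propose(0,'s'): ·
e7 deliver 0→3: 3[foll,b=4,s]
e8 deliver 3→0: ·
e9 deliver 0→1: 1[foll,b=4,s]
e10 deliver 1→0: 0[lead,b=4,s]
e11 deliver 3→2: ·
e12 timeout(3): 3[cand,b=11,s]
e13 deliver 3→2: 2[foll,b=11,-]
e14 deliver 1→3: ·
e15 deliver 3→0: 0[foll,b=11,s]
e16 crash(1): 1[✗foll,b=4,s]
e17 propose(0,'p'): ·
e18 deliver 0→2: ·
e19 deliver 2→0: ·

s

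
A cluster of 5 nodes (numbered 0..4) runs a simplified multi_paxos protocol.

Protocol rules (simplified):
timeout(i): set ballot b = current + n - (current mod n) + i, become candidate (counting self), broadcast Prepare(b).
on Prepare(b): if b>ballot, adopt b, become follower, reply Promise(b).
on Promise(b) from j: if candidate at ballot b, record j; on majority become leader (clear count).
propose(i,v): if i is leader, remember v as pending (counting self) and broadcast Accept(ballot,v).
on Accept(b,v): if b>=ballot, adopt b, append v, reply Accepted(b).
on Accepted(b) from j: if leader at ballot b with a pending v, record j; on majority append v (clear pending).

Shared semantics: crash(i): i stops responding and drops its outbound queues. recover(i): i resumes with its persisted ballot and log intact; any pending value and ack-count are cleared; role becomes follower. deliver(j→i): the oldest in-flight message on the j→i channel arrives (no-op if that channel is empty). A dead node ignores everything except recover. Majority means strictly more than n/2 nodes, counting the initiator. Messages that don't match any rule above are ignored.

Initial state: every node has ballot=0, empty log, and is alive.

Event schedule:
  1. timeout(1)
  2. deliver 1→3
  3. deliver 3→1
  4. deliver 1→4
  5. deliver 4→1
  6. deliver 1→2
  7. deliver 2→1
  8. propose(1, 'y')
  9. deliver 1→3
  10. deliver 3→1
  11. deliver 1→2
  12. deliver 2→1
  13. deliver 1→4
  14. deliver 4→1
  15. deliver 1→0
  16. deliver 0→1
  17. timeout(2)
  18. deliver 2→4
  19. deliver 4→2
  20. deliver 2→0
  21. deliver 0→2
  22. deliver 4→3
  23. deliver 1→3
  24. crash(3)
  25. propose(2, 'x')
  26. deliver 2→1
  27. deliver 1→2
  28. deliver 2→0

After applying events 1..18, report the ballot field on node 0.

[1] timeout(1) → N1(cand b6 [-])
[2] deliver 1→3 → N3(foll b6 [-])
[3] deliver 3→1 → ∅
[4] deliver 1→4 → N4(foll b6 [-])
[5] deliver 4→1 → N1(lead b6 [-])
[6] deliver 1→2 → N2(foll b6 [-])
[7] deliver 2→1 → ∅
[8] propose(1,'y') → ∅
[9] deliver 1→3 → N3(foll b6 [y])
[10] deliver 3→1 → ∅
[11] deliver 1→2 → N2(foll b6 [y])
[12] deliver 2→1 → N1(lead b6 [y])
[13] deliver 1→4 → N4(foll b6 [y])
[14] deliver 4→1 → ∅
[15] deliver 1→0 → N0(foll b6 [-])
[16] deliver 0→1 → ∅
[17] timeout(2) → N2(cand b12 [y])
[18] deliver 2→4 → N4(foll b12 [y])

6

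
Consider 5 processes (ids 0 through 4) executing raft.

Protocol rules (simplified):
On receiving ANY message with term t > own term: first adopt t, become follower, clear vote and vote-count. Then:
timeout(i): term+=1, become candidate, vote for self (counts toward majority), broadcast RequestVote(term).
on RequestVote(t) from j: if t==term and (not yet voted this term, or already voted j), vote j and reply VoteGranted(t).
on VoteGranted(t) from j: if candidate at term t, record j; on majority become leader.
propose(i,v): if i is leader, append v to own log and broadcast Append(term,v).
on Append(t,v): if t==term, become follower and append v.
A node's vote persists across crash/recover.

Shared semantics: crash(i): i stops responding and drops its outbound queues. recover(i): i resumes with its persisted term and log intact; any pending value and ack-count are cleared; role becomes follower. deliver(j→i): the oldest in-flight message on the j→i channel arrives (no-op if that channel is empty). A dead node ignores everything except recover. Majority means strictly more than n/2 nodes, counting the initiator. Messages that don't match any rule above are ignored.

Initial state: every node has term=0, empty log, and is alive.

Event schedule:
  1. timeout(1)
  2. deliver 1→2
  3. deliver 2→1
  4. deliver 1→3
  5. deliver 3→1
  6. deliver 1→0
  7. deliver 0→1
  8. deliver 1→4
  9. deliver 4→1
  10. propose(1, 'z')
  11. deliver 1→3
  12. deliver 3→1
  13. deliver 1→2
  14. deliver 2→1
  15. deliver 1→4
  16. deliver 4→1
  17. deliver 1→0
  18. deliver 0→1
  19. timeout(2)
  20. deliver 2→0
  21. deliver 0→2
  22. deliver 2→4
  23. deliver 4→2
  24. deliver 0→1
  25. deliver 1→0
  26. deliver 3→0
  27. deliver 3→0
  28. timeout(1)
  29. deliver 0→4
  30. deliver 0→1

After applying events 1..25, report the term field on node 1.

step 1 timeout(1): 1={cand,t=1,log=-}
step 2 deliver 1→2: 2={foll,t=1,log=-}
step 3 deliver 2→1: —
step 4 deliver 1→3: 3={foll,t=1,log=-}
step 5 deliver 3→1: 1={lead,t=1,log=-}
step 6 deliver 1→0: 0={foll,t=1,log=-}
step 7 deliver 0→1: —
step 8 deliver 1→4: 4={foll,t=1,log=-}
step 9 deliver 4→1: —
step 10 propose(1,'z'): 1={lead,t=1,log=z}
step 11 deliver 1→3: 3={foll,t=1,log=z}
step 12 deliver 3→1: —
step 13 deliver 1→2: 2={foll,t=1,log=z}
step 14 deliver 2→1: —
step 15 deliver 1→4: 4={foll,t=1,log=z}
step 16 deliver 4→1: —
step 17 deliver 1→0: 0={foll,t=1,log=z}
step 18 deliver 0→1: —
step 19 timeout(2): 2={cand,t=2,log=z}
step 20 deliver 2→0: 0={foll,t=2,log=z}
step 21 deliver 0→2: —
step 22 deliver 2→4: 4={foll,t=2,log=z}
step 23 deliver 4→2: 2={lead,t=2,log=z}
step 24 deliver 0→1: —
step 25 deliver 1→0: —

1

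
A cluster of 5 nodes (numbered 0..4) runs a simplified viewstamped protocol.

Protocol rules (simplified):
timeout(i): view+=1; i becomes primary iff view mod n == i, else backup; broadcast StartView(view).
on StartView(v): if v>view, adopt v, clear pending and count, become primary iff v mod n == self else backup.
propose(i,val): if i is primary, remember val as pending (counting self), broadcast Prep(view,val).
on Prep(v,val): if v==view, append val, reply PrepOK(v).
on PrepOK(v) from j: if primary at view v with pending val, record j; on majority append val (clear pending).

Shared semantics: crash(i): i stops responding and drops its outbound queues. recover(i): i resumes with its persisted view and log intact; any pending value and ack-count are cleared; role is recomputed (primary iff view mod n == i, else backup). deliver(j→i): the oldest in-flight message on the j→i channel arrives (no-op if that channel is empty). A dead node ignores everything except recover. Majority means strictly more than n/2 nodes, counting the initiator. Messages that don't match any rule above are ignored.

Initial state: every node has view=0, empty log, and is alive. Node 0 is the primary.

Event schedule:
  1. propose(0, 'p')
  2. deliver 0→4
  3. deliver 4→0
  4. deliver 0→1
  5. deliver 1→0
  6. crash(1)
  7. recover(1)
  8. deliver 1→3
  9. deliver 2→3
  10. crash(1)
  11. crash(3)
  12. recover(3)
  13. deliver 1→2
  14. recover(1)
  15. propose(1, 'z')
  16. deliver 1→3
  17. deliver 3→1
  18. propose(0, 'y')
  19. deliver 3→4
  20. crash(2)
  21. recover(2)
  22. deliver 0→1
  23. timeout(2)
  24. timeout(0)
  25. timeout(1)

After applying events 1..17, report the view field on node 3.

0

step 1 propose(0,'p'): —
step 2 deliver 0→4: 4={back,v=0,log=p}
step 3 deliver 4→0: —
step 4 deliver 0→1: 1={back,v=0,log=p}
step 5 deliver 1→0: 0={prim,v=0,log=p}
step 6 crash(1): 1={✗back,v=0,log=p}
step 7 recover(1): 1={back,v=0,log=p}
step 8 deliver 1→3: —
step 9 deliver 2→3: —
step 10 crash(1): 1={✗back,v=0,log=p}
step 11 crash(3): 3={✗back,v=0,log=-}
step 12 recover(3): 3={back,v=0,log=-}
step 13 deliver 1→2: —
step 14 recover(1): 1={back,v=0,log=p}
step 15 propose(1,'z'): —
step 16 deliver 1→3: —
step 17 deliver 3→1: —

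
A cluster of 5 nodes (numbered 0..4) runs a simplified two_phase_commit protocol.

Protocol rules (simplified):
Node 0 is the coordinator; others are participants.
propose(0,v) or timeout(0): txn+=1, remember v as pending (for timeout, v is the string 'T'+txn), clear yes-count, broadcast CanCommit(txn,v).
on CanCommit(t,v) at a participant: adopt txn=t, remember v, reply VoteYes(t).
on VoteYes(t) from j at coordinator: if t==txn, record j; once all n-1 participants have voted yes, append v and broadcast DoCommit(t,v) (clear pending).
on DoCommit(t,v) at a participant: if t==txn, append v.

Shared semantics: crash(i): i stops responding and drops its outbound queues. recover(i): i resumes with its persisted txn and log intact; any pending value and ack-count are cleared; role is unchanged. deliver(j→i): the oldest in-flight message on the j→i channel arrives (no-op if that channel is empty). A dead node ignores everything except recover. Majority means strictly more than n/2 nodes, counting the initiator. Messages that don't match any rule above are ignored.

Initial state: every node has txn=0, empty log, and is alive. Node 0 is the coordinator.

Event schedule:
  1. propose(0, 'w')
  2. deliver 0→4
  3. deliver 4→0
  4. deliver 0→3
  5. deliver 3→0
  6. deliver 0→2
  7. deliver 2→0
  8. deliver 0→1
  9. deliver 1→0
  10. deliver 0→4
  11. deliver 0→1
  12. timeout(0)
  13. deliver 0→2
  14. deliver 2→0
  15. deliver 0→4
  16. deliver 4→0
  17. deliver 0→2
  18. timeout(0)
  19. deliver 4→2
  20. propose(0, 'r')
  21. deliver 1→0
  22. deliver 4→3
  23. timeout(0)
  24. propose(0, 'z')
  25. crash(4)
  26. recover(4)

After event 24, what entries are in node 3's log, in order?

empty

after 1 — propose(0,'w'): n0:coor/t1/[-]
after 2 — deliver 0→4: n4:part/t1/[-]
after 3 — deliver 4→0: ·
after 4 — deliver 0→3: n3:part/t1/[-]
after 5 — deliver 3→0: ·
after 6 — deliver 0→2: n2:part/t1/[-]
after 7 — deliver 2→0: ·
after 8 — deliver 0→1: n1:part/t1/[-]
after 9 — deliver 1→0: n0:coor/t1/[w]
after 10 — deliver 0→4: n4:part/t1/[w]
after 11 — deliver 0→1: n1:part/t1/[w]
after 12 — timeout(0): n0:coor/t2/[w]
after 13 — deliver 0→2: n2:part/t1/[w]
after 14 — deliver 2→0: ·
after 15 — deliver 0→4: n4:part/t2/[w]
after 16 — deliver 4→0: ·
after 17 — deliver 0→2: n2:part/t2/[w]
after 18 — timeout(0): n0:coor/t3/[w]
after 19 — deliver 4→2: ·
after 20 — propose(0,'r'): n0:coor/t4/[w]
after 21 — deliver 1→0: ·
after 22 — deliver 4→3: ·
after 23 — timeout(0): n0:coor/t5/[w]
after 24 — propose(0,'z'): n0:coor/t6/[w]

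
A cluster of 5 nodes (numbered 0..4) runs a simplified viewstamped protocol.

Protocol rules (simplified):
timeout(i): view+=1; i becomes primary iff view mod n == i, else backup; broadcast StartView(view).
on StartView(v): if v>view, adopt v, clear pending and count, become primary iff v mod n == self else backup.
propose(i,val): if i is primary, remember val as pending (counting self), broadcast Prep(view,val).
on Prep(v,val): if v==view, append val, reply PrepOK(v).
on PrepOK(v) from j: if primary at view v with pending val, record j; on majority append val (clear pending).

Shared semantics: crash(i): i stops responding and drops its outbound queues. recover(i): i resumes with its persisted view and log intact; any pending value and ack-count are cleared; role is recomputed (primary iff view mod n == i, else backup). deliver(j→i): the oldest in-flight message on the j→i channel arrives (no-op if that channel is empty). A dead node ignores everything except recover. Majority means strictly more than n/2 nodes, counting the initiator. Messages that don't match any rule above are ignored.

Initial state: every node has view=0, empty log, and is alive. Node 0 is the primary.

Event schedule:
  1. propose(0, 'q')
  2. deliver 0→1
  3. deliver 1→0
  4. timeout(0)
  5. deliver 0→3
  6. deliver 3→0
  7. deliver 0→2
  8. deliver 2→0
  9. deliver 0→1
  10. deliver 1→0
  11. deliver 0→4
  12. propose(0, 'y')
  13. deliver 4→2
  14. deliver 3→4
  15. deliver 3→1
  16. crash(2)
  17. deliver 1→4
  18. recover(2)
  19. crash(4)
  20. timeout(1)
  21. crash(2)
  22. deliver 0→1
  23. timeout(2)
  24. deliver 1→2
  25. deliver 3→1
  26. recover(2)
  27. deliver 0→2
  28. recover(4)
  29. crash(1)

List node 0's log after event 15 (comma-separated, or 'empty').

empty

e1 propose(0,'q'): ·
e2 deliver 0→1: 1[back,v=0,q]
e3 deliver 1→0: ·
e4 timeout(0): 0[back,v=1,-]
e5 deliver 0→3: 3[back,v=0,q]
e6 deliver 3→0: ·
e7 deliver 0→2: 2[back,v=0,q]
e8 deliver 2→0: ·
e9 deliver 0→1: 1[prim,v=1,q]
e10 deliver 1→0: ·
e11 deliver 0→4: 4[back,v=0,q]
e12 propose(0,'y'): ·
e13 deliver 4→2: ·
e14 deliver 3→4: ·
e15 deliver 3→1: ·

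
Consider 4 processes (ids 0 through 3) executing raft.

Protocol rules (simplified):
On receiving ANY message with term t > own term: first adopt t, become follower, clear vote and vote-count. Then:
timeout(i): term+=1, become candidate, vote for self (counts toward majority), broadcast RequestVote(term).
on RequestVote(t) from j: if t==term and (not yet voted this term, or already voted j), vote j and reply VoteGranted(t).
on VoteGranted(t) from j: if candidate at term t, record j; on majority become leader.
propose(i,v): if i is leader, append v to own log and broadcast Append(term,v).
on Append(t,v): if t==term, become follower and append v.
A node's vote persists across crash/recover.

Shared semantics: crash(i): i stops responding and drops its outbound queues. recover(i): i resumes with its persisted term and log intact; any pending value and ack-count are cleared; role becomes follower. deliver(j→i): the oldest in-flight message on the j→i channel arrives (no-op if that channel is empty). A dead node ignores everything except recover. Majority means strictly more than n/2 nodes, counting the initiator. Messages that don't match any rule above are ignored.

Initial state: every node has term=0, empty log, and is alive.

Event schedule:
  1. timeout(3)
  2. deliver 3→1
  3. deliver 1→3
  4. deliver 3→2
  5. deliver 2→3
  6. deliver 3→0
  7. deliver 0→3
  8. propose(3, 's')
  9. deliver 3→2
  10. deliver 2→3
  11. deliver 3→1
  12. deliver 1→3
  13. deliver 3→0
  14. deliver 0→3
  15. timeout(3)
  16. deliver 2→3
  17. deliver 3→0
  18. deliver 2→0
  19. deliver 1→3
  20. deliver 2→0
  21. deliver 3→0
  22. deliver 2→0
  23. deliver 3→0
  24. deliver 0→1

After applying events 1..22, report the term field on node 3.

2

after 1 — timeout(3): n3:cand/t1/[-]
after 2 — deliver 3→1: n1:foll/t1/[-]
after 3 — deliver 1→3: ·
after 4 — deliver 3→2: n2:foll/t1/[-]
after 5 — deliver 2→3: n3:lead/t1/[-]
after 6 — deliver 3→0: n0:foll/t1/[-]
after 7 — deliver 0→3: ·
after 8 — propose(3,'s'): n3:lead/t1/[s]
after 9 — deliver 3→2: n2:foll/t1/[s]
after 10 — deliver 2→3: ·
after 11 — deliver 3→1: n1:foll/t1/[s]
after 12 — deliver 1→3: ·
after 13 — deliver 3→0: n0:foll/t1/[s]
after 14 — deliver 0→3: ·
after 15 — timeout(3): n3:cand/t2/[s]
after 16 — deliver 2→3: ·
after 17 — deliver 3→0: n0:foll/t2/[s]
after 18 — deliver 2→0: ·
after 19 — deliver 1→3: ·
after 20 — deliver 2→0: ·
after 21 — deliver 3→0: ·
after 22 — deliver 2→0: ·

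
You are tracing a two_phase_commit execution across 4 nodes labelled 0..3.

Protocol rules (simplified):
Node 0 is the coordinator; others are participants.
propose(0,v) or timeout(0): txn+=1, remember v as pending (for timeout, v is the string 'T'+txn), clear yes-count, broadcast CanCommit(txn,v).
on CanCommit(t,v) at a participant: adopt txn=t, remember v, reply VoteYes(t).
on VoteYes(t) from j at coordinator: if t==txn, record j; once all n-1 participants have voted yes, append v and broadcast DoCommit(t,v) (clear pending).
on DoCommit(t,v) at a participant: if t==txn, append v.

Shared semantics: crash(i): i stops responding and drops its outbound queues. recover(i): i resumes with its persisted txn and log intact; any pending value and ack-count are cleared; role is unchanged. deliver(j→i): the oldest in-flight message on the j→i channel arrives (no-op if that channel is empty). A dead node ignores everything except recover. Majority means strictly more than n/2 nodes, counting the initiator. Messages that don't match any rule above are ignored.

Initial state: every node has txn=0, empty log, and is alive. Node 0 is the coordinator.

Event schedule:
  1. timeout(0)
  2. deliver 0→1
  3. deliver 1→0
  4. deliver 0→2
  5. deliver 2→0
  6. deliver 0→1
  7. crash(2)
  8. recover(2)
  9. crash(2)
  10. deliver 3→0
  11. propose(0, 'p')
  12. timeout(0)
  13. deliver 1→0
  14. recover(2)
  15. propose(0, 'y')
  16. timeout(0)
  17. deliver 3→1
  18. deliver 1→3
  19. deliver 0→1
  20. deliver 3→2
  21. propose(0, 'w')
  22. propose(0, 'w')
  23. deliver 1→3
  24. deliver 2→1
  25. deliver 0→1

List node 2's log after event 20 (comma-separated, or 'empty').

after 1 — timeout(0): n0:coor/t1/[-]
after 2 — deliver 0→1: n1:part/t1/[-]
after 3 — deliver 1→0: ·
after 4 — deliver 0→2: n2:part/t1/[-]
after 5 — deliver 2→0: ·
after 6 — deliver 0→1: ·
after 7 — crash(2): n2:✗part/t1/[-]
after 8 — recover(2): n2:part/t1/[-]
after 9 — crash(2): n2:✗part/t1/[-]
after 10 — deliver 3→0: ·
after 11 — propose(0,'p'): n0:coor/t2/[-]
after 12 — timeout(0): n0:coor/t3/[-]
after 13 — deliver 1→0: ·
after 14 — recover(2): n2:part/t1/[-]
after 15 — propose(0,'y'): n0:coor/t4/[-]
after 16 — timeout(0): n0:coor/t5/[-]
after 17 — deliver 3→1: ·
after 18 — deliver 1→3: ·
after 19 — deliver 0→1: n1:part/t2/[-]
after 20 — deliver 3→2: ·

empty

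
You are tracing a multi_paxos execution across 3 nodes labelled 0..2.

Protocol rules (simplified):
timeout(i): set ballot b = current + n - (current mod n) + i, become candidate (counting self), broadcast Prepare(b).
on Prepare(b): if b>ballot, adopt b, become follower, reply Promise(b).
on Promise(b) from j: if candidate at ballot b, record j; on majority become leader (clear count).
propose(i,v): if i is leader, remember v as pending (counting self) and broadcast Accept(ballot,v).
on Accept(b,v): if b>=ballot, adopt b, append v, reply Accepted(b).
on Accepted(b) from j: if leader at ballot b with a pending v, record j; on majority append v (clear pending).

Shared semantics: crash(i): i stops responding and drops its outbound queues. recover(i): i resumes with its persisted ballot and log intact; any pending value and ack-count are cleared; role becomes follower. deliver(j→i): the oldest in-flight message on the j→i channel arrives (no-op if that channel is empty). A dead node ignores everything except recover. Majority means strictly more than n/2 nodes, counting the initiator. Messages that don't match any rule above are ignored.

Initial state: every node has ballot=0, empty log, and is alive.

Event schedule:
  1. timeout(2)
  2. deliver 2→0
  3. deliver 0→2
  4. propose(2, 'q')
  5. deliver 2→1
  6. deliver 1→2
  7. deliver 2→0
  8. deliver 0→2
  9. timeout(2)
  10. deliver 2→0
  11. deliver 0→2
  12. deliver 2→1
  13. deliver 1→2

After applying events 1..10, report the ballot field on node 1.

[1] timeout(2) → N2(cand b5 [-])
[2] deliver 2→0 → N0(foll b5 [-])
[3] deliver 0→2 → N2(lead b5 [-])
[4] propose(2,'q') → ∅
[5] deliver 2→1 → N1(foll b5 [-])
[6] deliver 1→2 → ∅
[7] deliver 2→0 → N0(foll b5 [q])
[8] deliver 0→2 → N2(lead b5 [q])
[9] timeout(2) → N2(cand b8 [q])
[10] deliver 2→0 → N0(foll b8 [q])

5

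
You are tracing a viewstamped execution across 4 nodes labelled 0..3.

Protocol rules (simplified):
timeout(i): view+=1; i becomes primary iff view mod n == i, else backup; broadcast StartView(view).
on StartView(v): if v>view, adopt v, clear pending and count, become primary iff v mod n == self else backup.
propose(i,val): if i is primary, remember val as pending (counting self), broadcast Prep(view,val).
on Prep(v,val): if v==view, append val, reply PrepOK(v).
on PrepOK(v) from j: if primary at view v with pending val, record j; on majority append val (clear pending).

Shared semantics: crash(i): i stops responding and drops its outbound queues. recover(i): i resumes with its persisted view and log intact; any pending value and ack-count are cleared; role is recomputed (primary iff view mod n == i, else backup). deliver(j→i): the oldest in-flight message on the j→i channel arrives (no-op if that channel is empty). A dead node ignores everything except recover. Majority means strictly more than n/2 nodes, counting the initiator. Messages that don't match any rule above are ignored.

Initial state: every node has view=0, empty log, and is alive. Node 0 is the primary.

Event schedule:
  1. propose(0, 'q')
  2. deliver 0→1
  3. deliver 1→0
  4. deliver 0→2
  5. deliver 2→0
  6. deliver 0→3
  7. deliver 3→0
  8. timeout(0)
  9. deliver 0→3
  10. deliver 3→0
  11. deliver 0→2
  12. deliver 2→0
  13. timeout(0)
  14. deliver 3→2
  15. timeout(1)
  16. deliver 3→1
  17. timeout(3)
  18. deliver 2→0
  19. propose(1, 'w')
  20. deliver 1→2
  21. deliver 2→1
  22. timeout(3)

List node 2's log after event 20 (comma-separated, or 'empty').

q

1. propose(0,'q'):  nop
2. deliver 0→1:  <1:back v0 q>
3. deliver 1→0:  nop
4. deliver 0→2:  <2:back v0 q>
5. deliver 2→0:  <0:prim v0 q>
6. deliver 0→3:  <3:back v0 q>
7. deliver 3→0:  nop
8. timeout(0):  <0:back v1 q>
9. deliver 0→3:  <3:back v1 q>
10. deliver 3→0:  nop
11. deliver 0→2:  <2:back v1 q>
12. deliver 2→0:  nop
13. timeout(0):  <0:back v2 q>
14. deliver 3→2:  nop
15. timeout(1):  <1:prim v1 q>
16. deliver 3→1:  nop
17. timeout(3):  <3:back v2 q>
18. deliver 2→0:  nop
19. propose(1,'w'):  nop
20. deliver 1→2:  nop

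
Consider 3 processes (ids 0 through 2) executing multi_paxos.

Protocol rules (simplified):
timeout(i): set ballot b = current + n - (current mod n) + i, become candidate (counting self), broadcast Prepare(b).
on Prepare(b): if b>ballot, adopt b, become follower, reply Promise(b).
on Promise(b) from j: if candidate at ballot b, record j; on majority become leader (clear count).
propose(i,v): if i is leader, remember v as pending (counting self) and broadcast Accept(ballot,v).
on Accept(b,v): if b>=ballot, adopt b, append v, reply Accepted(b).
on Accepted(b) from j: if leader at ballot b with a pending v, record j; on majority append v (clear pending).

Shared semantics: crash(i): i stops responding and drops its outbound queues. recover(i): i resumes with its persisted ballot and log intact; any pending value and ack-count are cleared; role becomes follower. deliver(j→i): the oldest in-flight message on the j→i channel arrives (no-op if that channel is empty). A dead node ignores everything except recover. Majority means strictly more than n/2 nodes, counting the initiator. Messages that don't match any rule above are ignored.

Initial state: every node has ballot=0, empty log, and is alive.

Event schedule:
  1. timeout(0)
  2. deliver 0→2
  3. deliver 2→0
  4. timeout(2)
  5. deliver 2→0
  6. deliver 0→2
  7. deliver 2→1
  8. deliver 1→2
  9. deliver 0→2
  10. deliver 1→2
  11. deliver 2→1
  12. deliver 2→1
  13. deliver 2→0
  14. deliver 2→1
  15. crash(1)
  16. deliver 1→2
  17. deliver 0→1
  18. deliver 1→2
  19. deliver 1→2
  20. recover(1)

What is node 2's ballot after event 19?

8

[1] timeout(0) → N0(cand b3 [-])
[2] deliver 0→2 → N2(foll b3 [-])
[3] deliver 2→0 → N0(lead b3 [-])
[4] timeout(2) → N2(cand b8 [-])
[5] deliver 2→0 → N0(foll b8 [-])
[6] deliver 0→2 → N2(lead b8 [-])
[7] deliver 2→1 → N1(foll b8 [-])
[8] deliver 1→2 → ∅
[9] deliver 0→2 → ∅
[10] deliver 1→2 → ∅
[11] deliver 2→1 → ∅
[12] deliver 2→1 → ∅
[13] deliver 2→0 → ∅
[14] deliver 2→1 → ∅
[15] crash(1) → N1(✗foll b8 [-])
[16] deliver 1→2 → ∅
[17] deliver 0→1 → ∅
[18] deliver 1→2 → ∅
[19] deliver 1→2 → ∅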